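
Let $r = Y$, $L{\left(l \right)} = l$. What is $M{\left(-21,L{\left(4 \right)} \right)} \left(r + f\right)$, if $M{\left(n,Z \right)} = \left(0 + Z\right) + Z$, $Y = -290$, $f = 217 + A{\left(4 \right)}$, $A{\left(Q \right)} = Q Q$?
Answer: $-456$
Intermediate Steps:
$A{\left(Q \right)} = Q^{2}$
$f = 233$ ($f = 217 + 4^{2} = 217 + 16 = 233$)
$M{\left(n,Z \right)} = 2 Z$ ($M{\left(n,Z \right)} = Z + Z = 2 Z$)
$r = -290$
$M{\left(-21,L{\left(4 \right)} \right)} \left(r + f\right) = 2 \cdot 4 \left(-290 + 233\right) = 8 \left(-57\right) = -456$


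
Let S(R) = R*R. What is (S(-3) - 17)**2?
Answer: 64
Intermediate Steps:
S(R) = R**2
(S(-3) - 17)**2 = ((-3)**2 - 17)**2 = (9 - 17)**2 = (-8)**2 = 64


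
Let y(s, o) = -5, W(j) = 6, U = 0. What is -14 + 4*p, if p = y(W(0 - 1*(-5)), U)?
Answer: -34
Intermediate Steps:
p = -5
-14 + 4*p = -14 + 4*(-5) = -14 - 20 = -34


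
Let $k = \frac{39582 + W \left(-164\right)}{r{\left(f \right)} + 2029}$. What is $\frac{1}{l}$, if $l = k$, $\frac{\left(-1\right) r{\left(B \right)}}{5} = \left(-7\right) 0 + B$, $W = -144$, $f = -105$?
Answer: $\frac{1277}{31599} \approx 0.040413$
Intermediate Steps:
$r{\left(B \right)} = - 5 B$ ($r{\left(B \right)} = - 5 \left(\left(-7\right) 0 + B\right) = - 5 \left(0 + B\right) = - 5 B$)
$k = \frac{31599}{1277}$ ($k = \frac{39582 - -23616}{\left(-5\right) \left(-105\right) + 2029} = \frac{39582 + 23616}{525 + 2029} = \frac{63198}{2554} = 63198 \cdot \frac{1}{2554} = \frac{31599}{1277} \approx 24.745$)
$l = \frac{31599}{1277} \approx 24.745$
$\frac{1}{l} = \frac{1}{\frac{31599}{1277}} = \frac{1277}{31599}$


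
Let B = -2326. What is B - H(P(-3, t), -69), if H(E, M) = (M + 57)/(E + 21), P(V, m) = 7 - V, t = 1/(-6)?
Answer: -72094/31 ≈ -2325.6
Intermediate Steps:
t = -⅙ ≈ -0.16667
H(E, M) = (57 + M)/(21 + E)
B - H(P(-3, t), -69) = -2326 - (57 - 69)/(21 + (7 - 1*(-3))) = -2326 - (-12)/(21 + (7 + 3)) = -2326 - (-12)/(21 + 10) = -2326 - (-12)/31 = -2326 - 1*(-12/31) = -2326 + 12/31 = -72094/31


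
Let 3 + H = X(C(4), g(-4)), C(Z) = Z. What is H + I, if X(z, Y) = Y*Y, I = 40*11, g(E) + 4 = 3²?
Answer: 462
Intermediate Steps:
g(E) = 5 (g(E) = -4 + 3² = -4 + 9 = 5)
I = 440
X(z, Y) = Y²
H = 22 (H = -3 + 5² = -3 + 25 = 22)
H + I = 22 + 440 = 462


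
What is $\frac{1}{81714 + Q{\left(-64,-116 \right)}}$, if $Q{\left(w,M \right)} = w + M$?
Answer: $\frac{1}{81534} \approx 1.2265 \cdot 10^{-5}$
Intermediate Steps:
$Q{\left(w,M \right)} = M + w$
$\frac{1}{81714 + Q{\left(-64,-116 \right)}} = \frac{1}{81714 - 180} = \frac{1}{81534}$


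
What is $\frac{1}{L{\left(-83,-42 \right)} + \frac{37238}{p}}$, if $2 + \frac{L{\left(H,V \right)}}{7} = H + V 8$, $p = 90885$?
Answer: $- \frac{90885}{267800857} \approx -0.00033938$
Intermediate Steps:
$L{\left(H,V \right)} = -14 + 7 H + 56 V$ ($L{\left(H,V \right)} = -14 + 7 \left(H + V 8\right) = -14 + 7 \left(H + 8 V\right) = -14 + \left(7 H + 56 V\right) = -14 + 7 H + 56 V$)
$\frac{1}{L{\left(-83,-42 \right)} + \frac{37238}{p}} = \frac{1}{\left(-14 + 7 \left(-83\right) + 56 \left(-42\right)\right) + \frac{37238}{90885}} = \frac{1}{\left(-14 - 581 - 2352\right) + 37238 \cdot \frac{1}{90885}} = \frac{1}{-2947 + \frac{37238}{90885}} = \frac{1}{- \frac{267800857}{90885}} = - \frac{90885}{267800857}$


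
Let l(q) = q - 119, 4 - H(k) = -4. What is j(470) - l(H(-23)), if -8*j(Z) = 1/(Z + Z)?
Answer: 834719/7520 ≈ 111.00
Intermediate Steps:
H(k) = 8 (H(k) = 4 - 1*(-4) = 4 + 4 = 8)
l(q) = -119 + q
j(Z) = -1/(16*Z) (j(Z) = -1/(8*(Z + Z)) = -1/(2*Z)/8 = -1/(16*Z))
j(470) - l(H(-23)) = -1/16/470 - (-119 + 8) = -1/16*1/470 - 1*(-111) = -1/7520 + 111 = 834719/7520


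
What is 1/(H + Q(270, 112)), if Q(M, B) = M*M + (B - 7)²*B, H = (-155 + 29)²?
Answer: 1/1323576 ≈ 7.5553e-7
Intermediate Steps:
H = 15876 (H = (-126)² = 15876)
Q(M, B) = M² + B*(-7 + B)² (Q(M, B) = M² + (-7 + B)²*B = M² + B*(-7 + B)²)
1/(H + Q(270, 112)) = 1/(15876 + (270² + 112*(-7 + 112)²)) = 1/(15876 + (72900 + 112*105²)) = 1/(15876 + (72900 + 112*11025)) = 1/(15876 + (72900 + 1234800)) = 1/(15876 + 1307700) = 1/1323576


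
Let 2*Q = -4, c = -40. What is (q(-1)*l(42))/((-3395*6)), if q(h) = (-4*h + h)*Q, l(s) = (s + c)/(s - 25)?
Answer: 2/57715 ≈ 3.4653e-5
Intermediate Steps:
Q = -2 (Q = (½)*(-4) = -2)
l(s) = (-40 + s)/(-25 + s) (l(s) = (s - 40)/(s - 25) = (-40 + s)/(-25 + s))
q(h) = 6*h (q(h) = (-4*h + h)*(-2) = -3*h*(-2) = 6*h)
(q(-1)*l(42))/((-3395*6)) = ((6*(-1))*((-40 + 42)/(-25 + 42)))/((-3395*6)) = -6*2/17/(-20370) = -6*2/17*(-1/20370) = -12/17*(-1/20370) = 2/57715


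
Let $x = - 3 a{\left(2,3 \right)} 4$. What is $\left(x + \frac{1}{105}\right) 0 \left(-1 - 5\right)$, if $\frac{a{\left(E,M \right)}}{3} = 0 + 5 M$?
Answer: $0$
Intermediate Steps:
$a{\left(E,M \right)} = 15 M$ ($a{\left(E,M \right)} = 3 \left(0 + 5 M\right) = 3 \cdot 5 M = 15 M$)
$x = -540$ ($x = - 3 \cdot 15 \cdot 3 \cdot 4 = \left(-3\right) 45 \cdot 4 = \left(-135\right) 4 = -540$)
$\left(x + \frac{1}{105}\right) 0 \left(-1 - 5\right) = \left(-540 + \frac{1}{105}\right) 0 \left(-1 - 5\right) = \left(-540 + \frac{1}{105}\right) 0 \left(-6\right) = \left(- \frac{56699}{105}\right) 0 = 0$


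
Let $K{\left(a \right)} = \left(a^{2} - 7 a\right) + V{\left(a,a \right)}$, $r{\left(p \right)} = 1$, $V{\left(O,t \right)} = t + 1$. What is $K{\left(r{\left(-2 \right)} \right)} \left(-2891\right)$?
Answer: $11564$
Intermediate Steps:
$V{\left(O,t \right)} = 1 + t$
$K{\left(a \right)} = 1 + a^{2} - 6 a$ ($K{\left(a \right)} = \left(a^{2} - 7 a\right) + \left(1 + a\right) = 1 + a^{2} - 6 a$)
$K{\left(r{\left(-2 \right)} \right)} \left(-2891\right) = \left(1 + 1^{2} - 6\right) \left(-2891\right) = \left(1 + 1 - 6\right) \left(-2891\right) = \left(-4\right) \left(-2891\right) = 11564$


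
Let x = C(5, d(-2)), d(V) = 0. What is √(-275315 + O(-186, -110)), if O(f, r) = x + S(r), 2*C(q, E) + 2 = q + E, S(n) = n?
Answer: I*√1101694/2 ≈ 524.81*I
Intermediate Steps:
C(q, E) = -1 + E/2 + q/2 (C(q, E) = -1 + (q + E)/2 = -1 + (E + q)/2 = -1 + (E/2 + q/2) = -1 + E/2 + q/2)
x = 3/2 (x = -1 + (½)*0 + (½)*5 = -1 + 0 + 5/2 = 3/2 ≈ 1.5000)
O(f, r) = 3/2 + r
√(-275315 + O(-186, -110)) = √(-275315 + (3/2 - 110)) = √(-275315 - 217/2) = √(-550847/2) = I*√1101694/2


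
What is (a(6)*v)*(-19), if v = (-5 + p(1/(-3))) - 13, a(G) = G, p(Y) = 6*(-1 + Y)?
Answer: 2964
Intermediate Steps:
p(Y) = -6 + 6*Y
v = -26 (v = (-5 + (-6 + 6/(-3))) - 13 = (-5 + (-6 + 6*(-⅓))) - 13 = (-5 + (-6 - 2)) - 13 = (-5 - 8) - 13 = -13 - 13 = -26)
(a(6)*v)*(-19) = (6*(-26))*(-19) = -156*(-19) = 2964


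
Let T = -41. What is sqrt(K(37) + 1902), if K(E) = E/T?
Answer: sqrt(3195745)/41 ≈ 43.602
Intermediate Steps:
K(E) = -E/41 (K(E) = E/(-41) = E*(-1/41) = -E/41)
sqrt(K(37) + 1902) = sqrt(-1/41*37 + 1902) = sqrt(-37/41 + 1902) = sqrt(77945/41) = sqrt(3195745)/41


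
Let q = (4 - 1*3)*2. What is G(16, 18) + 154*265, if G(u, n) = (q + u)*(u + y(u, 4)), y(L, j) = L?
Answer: 41386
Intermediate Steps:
q = 2 (q = (4 - 3)*2 = 1*2 = 2)
G(u, n) = 2*u*(2 + u) (G(u, n) = (2 + u)*(u + u) = (2 + u)*(2*u) = 2*u*(2 + u))
G(16, 18) + 154*265 = 2*16*(2 + 16) + 154*265 = 2*16*18 + 40810 = 576 + 40810 = 41386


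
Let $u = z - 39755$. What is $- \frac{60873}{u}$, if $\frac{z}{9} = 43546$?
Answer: $- \frac{60873}{352159} \approx -0.17286$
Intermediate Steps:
$z = 391914$ ($z = 9 \cdot 43546 = 391914$)
$u = 352159$ ($u = 391914 - 39755 = 352159$)
$- \frac{60873}{u} = - \frac{60873}{352159}$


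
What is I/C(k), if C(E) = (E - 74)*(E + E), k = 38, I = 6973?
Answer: -367/144 ≈ -2.5486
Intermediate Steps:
C(E) = 2*E*(-74 + E) (C(E) = (-74 + E)*(2*E) = 2*E*(-74 + E))
I/C(k) = 6973/((2*38*(-74 + 38))) = 6973/((2*38*(-36))) = 6973/(-2736) = 6973*(-1/2736) = -367/144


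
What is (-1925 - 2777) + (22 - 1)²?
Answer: -4261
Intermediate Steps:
(-1925 - 2777) + (22 - 1)² = -4702 + 21² = -4702 + 441 = -4261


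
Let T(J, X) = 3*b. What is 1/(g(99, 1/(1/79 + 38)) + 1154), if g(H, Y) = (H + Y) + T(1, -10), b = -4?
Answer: 3003/3726802 ≈ 0.00080578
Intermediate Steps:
T(J, X) = -12 (T(J, X) = 3*(-4) = -12)
g(H, Y) = -12 + H + Y (g(H, Y) = (H + Y) - 12 = -12 + H + Y)
1/(g(99, 1/(1/79 + 38)) + 1154) = 1/((-12 + 99 + 1/(1/79 + 38)) + 1154) = 1/((-12 + 99 + 1/(3003/79)) + 1154) = 1/((-12 + 99 + 79/3003) + 1154) = 1/(261340/3003 + 1154) = 1/(3726802/3003) = 3003/3726802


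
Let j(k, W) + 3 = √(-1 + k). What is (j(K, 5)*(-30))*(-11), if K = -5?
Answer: -990 + 330*I*√6 ≈ -990.0 + 808.33*I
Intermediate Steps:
j(k, W) = -3 + √(-1 + k)
(j(K, 5)*(-30))*(-11) = ((-3 + √(-1 - 5))*(-30))*(-11) = ((-3 + √(-6))*(-30))*(-11) = ((-3 + I*√6)*(-30))*(-11) = (90 - 30*I*√6)*(-11) = -990 + 330*I*√6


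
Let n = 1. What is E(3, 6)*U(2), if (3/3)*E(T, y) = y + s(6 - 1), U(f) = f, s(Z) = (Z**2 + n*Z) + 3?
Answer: 78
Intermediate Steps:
s(Z) = 3 + Z + Z**2 (s(Z) = (Z**2 + 1*Z) + 3 = (Z**2 + Z) + 3 = (Z + Z**2) + 3 = 3 + Z + Z**2)
E(T, y) = 33 + y (E(T, y) = y + (3 + (6 - 1) + (6 - 1)**2) = y + (3 + 5 + 5**2) = y + (3 + 5 + 25) = y + 33 = 33 + y)
E(3, 6)*U(2) = (33 + 6)*2 = 39*2 = 78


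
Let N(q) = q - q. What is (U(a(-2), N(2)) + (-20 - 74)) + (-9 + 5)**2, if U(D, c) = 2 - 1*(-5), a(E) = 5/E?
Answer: -71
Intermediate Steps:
N(q) = 0
U(D, c) = 7 (U(D, c) = 2 + 5 = 7)
(U(a(-2), N(2)) + (-20 - 74)) + (-9 + 5)**2 = (7 + (-20 - 74)) + (-9 + 5)**2 = (7 - 94) + (-4)**2 = -87 + 16 = -71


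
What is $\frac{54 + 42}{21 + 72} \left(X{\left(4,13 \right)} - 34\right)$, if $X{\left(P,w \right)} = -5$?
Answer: $- \frac{1248}{31} \approx -40.258$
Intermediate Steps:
$\frac{54 + 42}{21 + 72} \left(X{\left(4,13 \right)} - 34\right) = \frac{54 + 42}{21 + 72} \left(-5 - 34\right) = \frac{96}{93} \left(-39\right) = 96 \cdot \frac{1}{93} \left(-39\right) = \frac{32}{31} \left(-39\right) = - \frac{1248}{31}$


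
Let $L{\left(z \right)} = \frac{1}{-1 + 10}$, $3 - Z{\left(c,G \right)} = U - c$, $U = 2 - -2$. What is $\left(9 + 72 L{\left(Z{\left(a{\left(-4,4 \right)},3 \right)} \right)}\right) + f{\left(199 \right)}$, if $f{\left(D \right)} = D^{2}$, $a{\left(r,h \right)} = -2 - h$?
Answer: $39618$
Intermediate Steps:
$U = 4$ ($U = 2 + 2 = 4$)
$Z{\left(c,G \right)} = -1 + c$ ($Z{\left(c,G \right)} = 3 - \left(4 - c\right) = 3 + \left(-4 + c\right) = -1 + c$)
$L{\left(z \right)} = \frac{1}{9}$
$\left(9 + 72 L{\left(Z{\left(a{\left(-4,4 \right)},3 \right)} \right)}\right) + f{\left(199 \right)} = \left(9 + 72 \cdot \frac{1}{9}\right) + 199^{2} = \left(9 + 8\right) + 39601 = 17 + 39601 = 39618$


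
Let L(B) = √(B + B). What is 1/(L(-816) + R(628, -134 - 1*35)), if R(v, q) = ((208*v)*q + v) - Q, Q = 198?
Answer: -3679171/81217795483718 - I*√102/121826693225577 ≈ -4.53e-8 - 8.2901e-14*I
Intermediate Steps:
R(v, q) = -198 + v + 208*q*v (R(v, q) = ((208*v)*q + v) - 1*198 = (208*q*v + v) - 198 = (v + 208*q*v) - 198 = -198 + v + 208*q*v)
L(B) = √2*√B (L(B) = √(2*B) = √2*√B)
1/(L(-816) + R(628, -134 - 1*35)) = 1/(√2*√(-816) + (-198 + 628 + 208*(-134 - 1*35)*628)) = 1/(√2*(4*I*√51) + (-198 + 628 + 208*(-134 - 35)*628)) = 1/(4*I*√102 + (-198 + 628 + 208*(-169)*628)) = 1/(4*I*√102 + (-198 + 628 - 22075456)) = 1/(4*I*√102 - 22075026) = 1/(-22075026 + 4*I*√102)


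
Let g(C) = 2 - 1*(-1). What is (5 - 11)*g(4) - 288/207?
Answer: -446/23 ≈ -19.391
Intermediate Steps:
g(C) = 3 (g(C) = 2 + 1 = 3)
(5 - 11)*g(4) - 288/207 = (5 - 11)*3 - 288/207 = -6*3 - 288*1/207 = -18 - 32/23 = -446/23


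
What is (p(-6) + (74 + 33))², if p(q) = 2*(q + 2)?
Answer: 9801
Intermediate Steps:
p(q) = 4 + 2*q (p(q) = 2*(2 + q) = 4 + 2*q)
(p(-6) + (74 + 33))² = ((4 + 2*(-6)) + (74 + 33))² = ((4 - 12) + 107)² = (-8 + 107)² = 99² = 9801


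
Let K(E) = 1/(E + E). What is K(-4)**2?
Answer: 1/64 ≈ 0.015625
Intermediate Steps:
K(E) = 1/(2*E)
K(-4)**2 = ((1/2)/(-4))**2 = ((1/2)*(-1/4))**2 = (-1/8)**2 = 1/64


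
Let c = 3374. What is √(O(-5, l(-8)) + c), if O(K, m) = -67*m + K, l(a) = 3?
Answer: 12*√22 ≈ 56.285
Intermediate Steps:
O(K, m) = K - 67*m
√(O(-5, l(-8)) + c) = √((-5 - 67*3) + 3374) = √((-5 - 201) + 3374) = √(-206 + 3374) = √3168 = 12*√22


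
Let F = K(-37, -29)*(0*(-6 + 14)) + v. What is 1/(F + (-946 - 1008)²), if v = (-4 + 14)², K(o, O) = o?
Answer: 1/3818216 ≈ 2.6190e-7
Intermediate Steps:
v = 100 (v = 10² = 100)
F = 100 (F = -0*(-6 + 14) + 100 = -0*8 + 100 = -37*0 + 100 = 0 + 100 = 100)
1/(F + (-946 - 1008)²) = 1/(100 + (-946 - 1008)²) = 1/(100 + (-1954)²) = 1/(100 + 3818116) = 1/3818216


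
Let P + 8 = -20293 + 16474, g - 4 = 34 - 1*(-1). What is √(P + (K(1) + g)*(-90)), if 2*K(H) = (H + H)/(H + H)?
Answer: I*√7382 ≈ 85.919*I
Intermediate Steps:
K(H) = ½ (K(H) = ((H + H)/(H + H))/2 = ((2*H)/((2*H)))/2 = ((2*H)*(1/(2*H)))/2 = (½)*1 = ½)
g = 39 (g = 4 + (34 - 1*(-1)) = 4 + (34 + 1) = 4 + 35 = 39)
P = -3827 (P = -8 + (-20293 + 16474) = -8 - 3819 = -3827)
√(P + (K(1) + g)*(-90)) = √(-3827 + (½ + 39)*(-90)) = √(-3827 + (79/2)*(-90)) = √(-3827 - 3555) = √(-7382) = I*√7382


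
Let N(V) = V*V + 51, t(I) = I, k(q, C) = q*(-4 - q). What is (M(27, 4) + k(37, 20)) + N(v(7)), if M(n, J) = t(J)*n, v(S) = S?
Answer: -1309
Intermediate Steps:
N(V) = 51 + V² (N(V) = V² + 51 = 51 + V²)
M(n, J) = J*n
(M(27, 4) + k(37, 20)) + N(v(7)) = (4*27 - 1*37*(4 + 37)) + (51 + 7²) = (108 - 1*37*41) + (51 + 49) = (108 - 1517) + 100 = -1409 + 100 = -1309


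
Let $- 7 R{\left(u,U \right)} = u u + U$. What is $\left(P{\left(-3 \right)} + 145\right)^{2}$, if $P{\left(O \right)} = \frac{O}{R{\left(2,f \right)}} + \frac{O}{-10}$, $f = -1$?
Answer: $\frac{2319529}{100} \approx 23195.0$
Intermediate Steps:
$R{\left(u,U \right)} = - \frac{U}{7} - \frac{u^{2}}{7}$ ($R{\left(u,U \right)} = - \frac{u u + U}{7} = - \frac{u^{2} + U}{7} = - \frac{U + u^{2}}{7} = - \frac{U}{7} - \frac{u^{2}}{7}$)
$P{\left(O \right)} = - \frac{73 O}{30}$ ($P{\left(O \right)} = \frac{O}{\left(- \frac{1}{7}\right) \left(-1\right) - \frac{2^{2}}{7}} + \frac{O}{-10} = \frac{O}{\frac{1}{7} - \frac{4}{7}} + O \left(- \frac{1}{10}\right) = \frac{O}{\frac{1}{7} - \frac{4}{7}} - \frac{O}{10} = \frac{O}{- \frac{3}{7}} - \frac{O}{10} = O \left(- \frac{7}{3}\right) - \frac{O}{10} = - \frac{7 O}{3} - \frac{O}{10} = - \frac{73 O}{30}$)
$\left(P{\left(-3 \right)} + 145\right)^{2} = \left(\left(- \frac{73}{30}\right) \left(-3\right) + 145\right)^{2} = \left(\frac{73}{10} + 145\right)^{2} = \left(\frac{1523}{10}\right)^{2} = \frac{2319529}{100}$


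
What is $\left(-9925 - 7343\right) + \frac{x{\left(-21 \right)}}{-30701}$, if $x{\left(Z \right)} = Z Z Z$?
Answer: $- \frac{530135607}{30701} \approx -17268.0$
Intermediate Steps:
$x{\left(Z \right)} = Z^{3}$ ($x{\left(Z \right)} = Z^{2} Z = Z^{3}$)
$\left(-9925 - 7343\right) + \frac{x{\left(-21 \right)}}{-30701} = \left(-9925 - 7343\right) + \frac{\left(-21\right)^{3}}{-30701} = -17268 - - \frac{9261}{30701} = -17268 + \frac{9261}{30701} = - \frac{530135607}{30701}$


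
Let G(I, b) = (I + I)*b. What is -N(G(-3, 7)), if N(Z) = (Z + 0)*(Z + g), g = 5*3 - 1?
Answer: -1176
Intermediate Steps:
g = 14 (g = 15 - 1 = 14)
G(I, b) = 2*I*b (G(I, b) = (2*I)*b = 2*I*b)
N(Z) = Z*(14 + Z) (N(Z) = (Z + 0)*(Z + 14) = Z*(14 + Z))
-N(G(-3, 7)) = -2*(-3)*7*(14 + 2*(-3)*7) = -(-42)*(14 - 42) = -(-42)*(-28) = -1*1176 = -1176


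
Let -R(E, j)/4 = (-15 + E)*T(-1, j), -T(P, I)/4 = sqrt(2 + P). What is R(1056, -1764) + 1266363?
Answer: 1283019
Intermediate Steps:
T(P, I) = -4*sqrt(2 + P)
R(E, j) = -240 + 16*E (R(E, j) = -4*(-15 + E)*(-4*sqrt(2 - 1)) = -4*(-15 + E)*(-4*sqrt(1)) = -4*(-15 + E)*(-4*1) = -4*(-15 + E)*(-4) = -4*(60 - 4*E) = -240 + 16*E)
R(1056, -1764) + 1266363 = (-240 + 16*1056) + 1266363 = (-240 + 16896) + 1266363 = 16656 + 1266363 = 1283019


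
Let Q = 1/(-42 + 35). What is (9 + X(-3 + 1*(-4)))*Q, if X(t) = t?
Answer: -2/7 ≈ -0.28571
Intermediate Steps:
Q = -⅐ (Q = 1/(-7) = -⅐ ≈ -0.14286)
(9 + X(-3 + 1*(-4)))*Q = (9 + (-3 + 1*(-4)))*(-⅐) = (9 + (-3 - 4))*(-⅐) = (9 - 7)*(-⅐) = 2*(-⅐) = -2/7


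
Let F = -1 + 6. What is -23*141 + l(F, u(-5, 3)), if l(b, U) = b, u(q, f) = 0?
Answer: -3238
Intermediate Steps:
F = 5
-23*141 + l(F, u(-5, 3)) = -23*141 + 5 = -3243 + 5 = -3238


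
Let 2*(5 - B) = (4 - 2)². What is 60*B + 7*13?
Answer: 271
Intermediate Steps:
B = 3 (B = 5 - (4 - 2)²/2 = 5 - ½*2² = 5 - ½*4 = 5 - 2 = 3)
60*B + 7*13 = 60*3 + 7*13 = 180 + 91 = 271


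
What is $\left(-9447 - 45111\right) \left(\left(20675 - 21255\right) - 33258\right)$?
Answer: $1846133604$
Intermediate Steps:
$\left(-9447 - 45111\right) \left(\left(20675 - 21255\right) - 33258\right) = - 54558 \left(-580 - 33258\right) = \left(-54558\right) \left(-33838\right) = 1846133604$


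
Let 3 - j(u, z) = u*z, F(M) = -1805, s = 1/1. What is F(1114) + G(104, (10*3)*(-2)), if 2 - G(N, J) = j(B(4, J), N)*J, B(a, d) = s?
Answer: -7863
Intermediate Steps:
s = 1
B(a, d) = 1
j(u, z) = 3 - u*z
G(N, J) = 2 - J*(3 - N) (G(N, J) = 2 - (3 - 1*1*N)*J = 2 - (3 - N)*J = 2 - J*(3 - N))
F(1114) + G(104, (10*3)*(-2)) = -1805 + (2 + ((10*3)*(-2))*(-3 + 104)) = -1805 + (2 + (30*(-2))*101) = -1805 + (2 - 60*101) = -1805 + (2 - 6060) = -1805 - 6058 = -7863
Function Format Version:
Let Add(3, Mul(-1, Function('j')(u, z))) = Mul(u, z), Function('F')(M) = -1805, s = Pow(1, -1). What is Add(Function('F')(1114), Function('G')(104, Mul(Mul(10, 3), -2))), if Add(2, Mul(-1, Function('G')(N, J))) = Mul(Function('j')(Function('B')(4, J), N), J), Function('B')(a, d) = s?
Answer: -7863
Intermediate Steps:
s = 1
Function('B')(a, d) = 1
Function('j')(u, z) = Add(3, Mul(-1, u, z)) (Function('j')(u, z) = Add(3, Mul(-1, Mul(u, z))) = Add(3, Mul(-1, u, z)))
Function('G')(N, J) = Add(2, Mul(-1, J, Add(3, Mul(-1, N)))) (Function('G')(N, J) = Add(2, Mul(-1, Mul(Add(3, Mul(-1, 1, N)), J))) = Add(2, Mul(-1, Mul(Add(3, Mul(-1, N)), J))) = Add(2, Mul(-1, Mul(J, Add(3, Mul(-1, N))))) = Add(2, Mul(-1, J, Add(3, Mul(-1, N)))))
Add(Function('F')(1114), Function('G')(104, Mul(Mul(10, 3), -2))) = Add(-1805, Add(2, Mul(Mul(Mul(10, 3), -2), Add(-3, 104)))) = Add(-1805, Add(2, Mul(Mul(30, -2), 101))) = Add(-1805, Add(2, Mul(-60, 101))) = Add(-1805, Add(2, -6060)) = Add(-1805, -6058) = -7863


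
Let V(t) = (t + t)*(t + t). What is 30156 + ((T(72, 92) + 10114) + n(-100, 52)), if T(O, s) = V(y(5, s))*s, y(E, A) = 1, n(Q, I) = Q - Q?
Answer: 40638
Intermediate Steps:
n(Q, I) = 0
V(t) = 4*t**2 (V(t) = (2*t)*(2*t) = 4*t**2)
T(O, s) = 4*s (T(O, s) = (4*1**2)*s = (4*1)*s = 4*s)
30156 + ((T(72, 92) + 10114) + n(-100, 52)) = 30156 + ((4*92 + 10114) + 0) = 30156 + ((368 + 10114) + 0) = 30156 + (10482 + 0) = 30156 + 10482 = 40638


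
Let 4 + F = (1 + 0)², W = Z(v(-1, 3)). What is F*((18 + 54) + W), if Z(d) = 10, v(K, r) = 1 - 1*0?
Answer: -246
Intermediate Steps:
v(K, r) = 1 (v(K, r) = 1 + 0 = 1)
W = 10
F = -3 (F = -4 + (1 + 0)² = -4 + 1² = -4 + 1 = -3)
F*((18 + 54) + W) = -3*((18 + 54) + 10) = -3*(72 + 10) = -3*82 = -246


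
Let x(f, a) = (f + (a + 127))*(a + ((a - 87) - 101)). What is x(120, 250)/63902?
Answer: 77532/31951 ≈ 2.4266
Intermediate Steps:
x(f, a) = (-188 + 2*a)*(127 + a + f) (x(f, a) = (f + (127 + a))*(a + ((-87 + a) - 101)) = (127 + a + f)*(a + (-188 + a)) = (127 + a + f)*(-188 + 2*a) = (-188 + 2*a)*(127 + a + f))
x(120, 250)/63902 = (-23876 - 188*120 + 2*250² + 66*250 + 2*250*120)/63902 = (-23876 - 22560 + 2*62500 + 16500 + 60000)*(1/63902) = (-23876 - 22560 + 125000 + 16500 + 60000)*(1/63902) = 155064*(1/63902) = 77532/31951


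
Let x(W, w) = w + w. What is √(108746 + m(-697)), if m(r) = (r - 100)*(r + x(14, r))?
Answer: √1775273 ≈ 1332.4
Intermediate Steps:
x(W, w) = 2*w
m(r) = 3*r*(-100 + r) (m(r) = (r - 100)*(r + 2*r) = (-100 + r)*(3*r) = 3*r*(-100 + r))
√(108746 + m(-697)) = √(108746 + 3*(-697)*(-100 - 697)) = √(108746 + 3*(-697)*(-797)) = √(108746 + 1666527) = √1775273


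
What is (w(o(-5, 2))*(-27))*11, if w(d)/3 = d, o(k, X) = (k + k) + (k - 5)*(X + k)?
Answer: -17820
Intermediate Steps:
o(k, X) = 2*k + (-5 + k)*(X + k)
w(d) = 3*d
(w(o(-5, 2))*(-27))*11 = ((3*((-5)² - 5*2 - 3*(-5) + 2*(-5)))*(-27))*11 = ((3*(25 - 10 + 15 - 10))*(-27))*11 = ((3*20)*(-27))*11 = (60*(-27))*11 = -1620*11 = -17820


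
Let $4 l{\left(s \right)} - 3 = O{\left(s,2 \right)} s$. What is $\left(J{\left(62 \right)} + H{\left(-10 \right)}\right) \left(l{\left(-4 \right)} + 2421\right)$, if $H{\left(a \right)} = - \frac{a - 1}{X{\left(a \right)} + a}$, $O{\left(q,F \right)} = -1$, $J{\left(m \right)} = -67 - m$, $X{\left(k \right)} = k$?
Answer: $- \frac{25109381}{80} \approx -3.1387 \cdot 10^{5}$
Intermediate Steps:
$H{\left(a \right)} = - \frac{-1 + a}{2 a}$ ($H{\left(a \right)} = - \frac{a - 1}{a + a} = - \frac{-1 + a}{2 a}$)
$l{\left(s \right)} = \frac{3}{4} - \frac{s}{4}$ ($l{\left(s \right)} = \frac{3}{4} + \frac{\left(-1\right) s}{4} = \frac{3}{4} - \frac{s}{4}$)
$\left(J{\left(62 \right)} + H{\left(-10 \right)}\right) \left(l{\left(-4 \right)} + 2421\right) = \left(\left(-67 - 62\right) + \frac{1 - -10}{2 \left(-10\right)}\right) \left(\left(\frac{3}{4} - -1\right) + 2421\right) = \left(\left(-67 - 62\right) + \frac{1}{2} \left(- \frac{1}{10}\right) \left(1 + 10\right)\right) \left(\left(\frac{3}{4} + 1\right) + 2421\right) = \left(-129 + \frac{1}{2} \left(- \frac{1}{10}\right) 11\right) \left(\frac{7}{4} + 2421\right) = \left(-129 - \frac{11}{20}\right) \frac{9691}{4} = \left(- \frac{2591}{20}\right) \frac{9691}{4} = - \frac{25109381}{80}$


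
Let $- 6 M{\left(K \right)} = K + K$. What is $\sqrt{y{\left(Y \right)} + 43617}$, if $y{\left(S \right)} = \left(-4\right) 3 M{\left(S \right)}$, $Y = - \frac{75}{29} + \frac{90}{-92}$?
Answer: $\frac{\sqrt{19398380343}}{667} \approx 208.81$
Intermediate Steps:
$M{\left(K \right)} = - \frac{K}{3}$ ($M{\left(K \right)} = - \frac{K + K}{6} = - \frac{2 K}{6} = - \frac{K}{3}$)
$Y = - \frac{4755}{1334}$ ($Y = \left(-75\right) \frac{1}{29} + 90 \left(- \frac{1}{92}\right) = - \frac{75}{29} - \frac{45}{46} = - \frac{4755}{1334} \approx -3.5645$)
$y{\left(S \right)} = 4 S$ ($y{\left(S \right)} = \left(-4\right) 3 \left(- \frac{S}{3}\right) = - 12 \left(- \frac{S}{3}\right) = 4 S$)
$\sqrt{y{\left(Y \right)} + 43617} = \sqrt{4 \left(- \frac{4755}{1334}\right) + 43617} = \sqrt{- \frac{9510}{667} + 43617} = \sqrt{\frac{29083029}{667}} = \frac{\sqrt{19398380343}}{667}$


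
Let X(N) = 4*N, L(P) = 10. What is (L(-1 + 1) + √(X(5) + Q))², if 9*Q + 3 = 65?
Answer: 1142/9 + 220*√2/3 ≈ 230.60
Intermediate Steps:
Q = 62/9 (Q = -⅓ + (⅑)*65 = -⅓ + 65/9 = 62/9 ≈ 6.8889)
(L(-1 + 1) + √(X(5) + Q))² = (10 + √(4*5 + 62/9))² = (10 + √(20 + 62/9))² = (10 + √(242/9))² = (10 + 11*√2/3)²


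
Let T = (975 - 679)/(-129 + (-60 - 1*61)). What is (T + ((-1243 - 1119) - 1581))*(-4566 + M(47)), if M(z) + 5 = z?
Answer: 2230436052/125 ≈ 1.7843e+7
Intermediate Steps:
M(z) = -5 + z
T = -148/125 (T = 296/(-129 + (-60 - 61)) = 296/(-129 - 121) = 296/(-250) = 296*(-1/250) = -148/125 ≈ -1.1840)
(T + ((-1243 - 1119) - 1581))*(-4566 + M(47)) = (-148/125 + ((-1243 - 1119) - 1581))*(-4566 + (-5 + 47)) = (-148/125 + (-2362 - 1581))*(-4566 + 42) = (-148/125 - 3943)*(-4524) = -493023/125*(-4524) = 2230436052/125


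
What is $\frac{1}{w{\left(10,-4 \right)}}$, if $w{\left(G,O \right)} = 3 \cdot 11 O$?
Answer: $- \frac{1}{132} \approx -0.0075758$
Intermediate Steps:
$w{\left(G,O \right)} = 33 O$
$\frac{1}{w{\left(10,-4 \right)}} = \frac{1}{33 \left(-4\right)} = \frac{1}{-132} = - \frac{1}{132}$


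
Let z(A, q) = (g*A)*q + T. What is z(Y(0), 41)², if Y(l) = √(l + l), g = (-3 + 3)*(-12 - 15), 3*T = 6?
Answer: 4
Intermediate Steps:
T = 2 (T = (⅓)*6 = 2)
g = 0 (g = 0*(-27) = 0)
Y(l) = √2*√l (Y(l) = √(2*l) = √2*√l)
z(A, q) = 2 (z(A, q) = (0*A)*q + 2 = 0*q + 2 = 0 + 2 = 2)
z(Y(0), 41)² = 2² = 4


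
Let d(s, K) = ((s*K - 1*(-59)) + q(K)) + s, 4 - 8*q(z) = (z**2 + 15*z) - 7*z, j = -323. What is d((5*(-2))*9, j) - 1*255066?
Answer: -1909957/8 ≈ -2.3874e+5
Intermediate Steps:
q(z) = 1/2 - z - z**2/8 (q(z) = 1/2 - ((z**2 + 15*z) - 7*z)/8 = 1/2 - (z**2 + 8*z)/8 = 1/2 + (-z - z**2/8) = 1/2 - z - z**2/8)
d(s, K) = 119/2 + s - K - K**2/8 + K*s (d(s, K) = ((s*K - 1*(-59)) + (1/2 - K - K**2/8)) + s = ((K*s + 59) + (1/2 - K - K**2/8)) + s = ((59 + K*s) + (1/2 - K - K**2/8)) + s = (119/2 - K - K**2/8 + K*s) + s = 119/2 + s - K - K**2/8 + K*s)
d((5*(-2))*9, j) - 1*255066 = (119/2 + (5*(-2))*9 - 1*(-323) - 1/8*(-323)**2 - 323*5*(-2)*9) - 1*255066 = (119/2 - 10*9 + 323 - 1/8*104329 - (-3230)*9) - 255066 = (119/2 - 90 + 323 - 104329/8 - 323*(-90)) - 255066 = (119/2 - 90 + 323 - 104329/8 + 29070) - 255066 = 130571/8 - 255066 = -1909957/8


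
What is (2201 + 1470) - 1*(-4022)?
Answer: 7693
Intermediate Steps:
(2201 + 1470) - 1*(-4022) = 3671 + 4022 = 7693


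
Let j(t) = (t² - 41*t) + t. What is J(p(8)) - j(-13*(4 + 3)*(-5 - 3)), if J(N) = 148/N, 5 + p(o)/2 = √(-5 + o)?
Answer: -5509689/11 - 37*√3/11 ≈ -5.0089e+5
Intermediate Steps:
p(o) = -10 + 2*√(-5 + o)
j(t) = t² - 40*t
J(p(8)) - j(-13*(4 + 3)*(-5 - 3)) = 148/(-10 + 2*√(-5 + 8)) - (-13*(4 + 3)*(-5 - 3))*(-40 - 13*(4 + 3)*(-5 - 3)) = 148/(-10 + 2*√3) - (-91*(-8))*(-40 - 91*(-8)) = 148/(-10 + 2*√3) - (-13*(-56))*(-40 - 13*(-56)) = 148/(-10 + 2*√3) - 728*(-40 + 728) = 148/(-10 + 2*√3) - 728*688 = 148/(-10 + 2*√3) - 1*500864 = 148/(-10 + 2*√3) - 500864 = -500864 + 148/(-10 + 2*√3)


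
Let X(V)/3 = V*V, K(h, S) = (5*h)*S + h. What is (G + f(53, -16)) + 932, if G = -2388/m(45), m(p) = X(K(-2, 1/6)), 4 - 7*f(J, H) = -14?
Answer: 741434/847 ≈ 875.37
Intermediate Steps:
K(h, S) = h + 5*S*h (K(h, S) = 5*S*h + h = h + 5*S*h)
f(J, H) = 18/7 (f(J, H) = 4/7 - ⅐*(-14) = 4/7 + 2 = 18/7)
X(V) = 3*V² (X(V) = 3*(V*V) = 3*V²)
m(p) = 121/3 (m(p) = 3*(-2*(1 + 5/6))² = 3*(-2*(1 + 5*(⅙)))² = 3*(-2*(1 + ⅚))² = 3*(-2*11/6)² = 3*(-11/3)² = 3*(121/9) = 121/3)
G = -7164/121 (G = -2388/121/3 = -2388*3/121 = -7164/121 ≈ -59.207)
(G + f(53, -16)) + 932 = (-7164/121 + 18/7) + 932 = -47970/847 + 932 = 741434/847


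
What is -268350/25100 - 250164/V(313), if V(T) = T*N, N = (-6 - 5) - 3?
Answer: 51032067/1099882 ≈ 46.398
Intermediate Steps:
N = -14 (N = -11 - 3 = -14)
V(T) = -14*T (V(T) = T*(-14) = -14*T)
-268350/25100 - 250164/V(313) = -268350/25100 - 250164/((-14*313)) = -268350*1/25100 - 250164/(-4382) = -5367/502 - 250164*(-1/4382) = -5367/502 + 125082/2191 = 51032067/1099882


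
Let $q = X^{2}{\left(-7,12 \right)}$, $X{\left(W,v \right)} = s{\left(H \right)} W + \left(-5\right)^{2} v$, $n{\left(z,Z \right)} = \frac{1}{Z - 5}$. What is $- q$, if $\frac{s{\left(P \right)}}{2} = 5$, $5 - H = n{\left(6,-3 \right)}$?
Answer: $-52900$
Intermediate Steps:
$n{\left(z,Z \right)} = \frac{1}{-5 + Z}$
$H = \frac{41}{8}$ ($H = 5 - \frac{1}{-5 - 3} = 5 - \frac{1}{-8} = 5 - - \frac{1}{8} = 5 + \frac{1}{8} = \frac{41}{8} \approx 5.125$)
$s{\left(P \right)} = 10$ ($s{\left(P \right)} = 2 \cdot 5 = 10$)
$X{\left(W,v \right)} = 10 W + 25 v$ ($X{\left(W,v \right)} = 10 W + \left(-5\right)^{2} v = 10 W + 25 v$)
$q = 52900$ ($q = \left(10 \left(-7\right) + 25 \cdot 12\right)^{2} = \left(-70 + 300\right)^{2} = 230^{2} = 52900$)
$- q = \left(-1\right) 52900 = -52900$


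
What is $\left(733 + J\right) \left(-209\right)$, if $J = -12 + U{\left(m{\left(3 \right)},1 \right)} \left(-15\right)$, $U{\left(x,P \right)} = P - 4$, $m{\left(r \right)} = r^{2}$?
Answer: $-160094$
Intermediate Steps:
$U{\left(x,P \right)} = -4 + P$
$J = 33$ ($J = -12 + \left(-4 + 1\right) \left(-15\right) = -12 - -45 = -12 + 45 = 33$)
$\left(733 + J\right) \left(-209\right) = \left(733 + 33\right) \left(-209\right) = 766 \left(-209\right) = -160094$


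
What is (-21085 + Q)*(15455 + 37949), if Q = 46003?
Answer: 1330720872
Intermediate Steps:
(-21085 + Q)*(15455 + 37949) = (-21085 + 46003)*(15455 + 37949) = 24918*53404 = 1330720872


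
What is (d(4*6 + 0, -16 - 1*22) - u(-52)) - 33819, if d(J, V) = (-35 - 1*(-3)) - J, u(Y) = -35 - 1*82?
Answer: -33758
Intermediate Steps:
u(Y) = -117 (u(Y) = -35 - 82 = -117)
d(J, V) = -32 - J (d(J, V) = (-35 + 3) - J = -32 - J)
(d(4*6 + 0, -16 - 1*22) - u(-52)) - 33819 = ((-32 - (4*6 + 0)) - 1*(-117)) - 33819 = ((-32 - (24 + 0)) + 117) - 33819 = ((-32 - 1*24) + 117) - 33819 = ((-32 - 24) + 117) - 33819 = (-56 + 117) - 33819 = 61 - 33819 = -33758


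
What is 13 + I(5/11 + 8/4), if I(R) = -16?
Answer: -3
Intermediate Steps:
13 + I(5/11 + 8/4) = 13 - 16 = -3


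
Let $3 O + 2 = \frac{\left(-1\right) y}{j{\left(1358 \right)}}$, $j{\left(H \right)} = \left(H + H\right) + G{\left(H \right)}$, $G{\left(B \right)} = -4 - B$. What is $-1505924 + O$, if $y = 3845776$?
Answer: $- \frac{1020151962}{677} \approx -1.5069 \cdot 10^{6}$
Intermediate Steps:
$j{\left(H \right)} = -4 + H$ ($j{\left(H \right)} = \left(H + H\right) - \left(4 + H\right) = 2 H - \left(4 + H\right) = -4 + H$)
$O = - \frac{641414}{677}$ ($O = - \frac{2}{3} + \frac{\left(-1\right) 3845776 \frac{1}{-4 + 1358}}{3} = - \frac{2}{3} + \frac{\left(-3845776\right) \frac{1}{1354}}{3} = - \frac{2}{3} + \frac{1}{3} \left(- \frac{1922888}{677}\right) = - \frac{2}{3} - \frac{1922888}{2031} = - \frac{641414}{677} \approx -947.44$)
$-1505924 + O = -1505924 - \frac{641414}{677} = - \frac{1020151962}{677}$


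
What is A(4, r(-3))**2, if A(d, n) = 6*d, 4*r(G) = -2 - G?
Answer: 576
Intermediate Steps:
r(G) = -1/2 - G/4 (r(G) = (-2 - G)/4 = -1/2 - G/4)
A(4, r(-3))**2 = (6*4)**2 = 24**2 = 576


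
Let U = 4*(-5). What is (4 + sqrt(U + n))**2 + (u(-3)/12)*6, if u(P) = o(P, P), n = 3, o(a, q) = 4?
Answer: 1 + 8*I*sqrt(17) ≈ 1.0 + 32.985*I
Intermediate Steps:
u(P) = 4
U = -20
(4 + sqrt(U + n))**2 + (u(-3)/12)*6 = (4 + sqrt(-20 + 3))**2 + (4/12)*6 = (4 + sqrt(-17))**2 + (4*(1/12))*6 = (4 + I*sqrt(17))**2 + (1/3)*6 = (4 + I*sqrt(17))**2 + 2 = 2 + (4 + I*sqrt(17))**2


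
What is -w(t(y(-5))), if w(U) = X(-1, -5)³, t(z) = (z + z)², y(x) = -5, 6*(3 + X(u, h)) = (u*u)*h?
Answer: 12167/216 ≈ 56.329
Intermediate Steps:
X(u, h) = -3 + h*u²/6 (X(u, h) = -3 + ((u*u)*h)/6 = -3 + (u²*h)/6 = -3 + (h*u²)/6 = -3 + h*u²/6)
t(z) = 4*z² (t(z) = (2*z)² = 4*z²)
w(U) = -12167/216 (w(U) = (-3 + (⅙)*(-5)*(-1)²)³ = (-3 + (⅙)*(-5)*1)³ = (-3 - ⅚)³ = (-23/6)³ = -12167/216)
-w(t(y(-5))) = -1*(-12167/216) = 12167/216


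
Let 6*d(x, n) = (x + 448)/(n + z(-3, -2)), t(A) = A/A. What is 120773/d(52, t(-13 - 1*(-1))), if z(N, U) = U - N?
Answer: 362319/125 ≈ 2898.6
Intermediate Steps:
t(A) = 1
d(x, n) = (448 + x)/(6*(1 + n)) (d(x, n) = ((x + 448)/(n + (-2 - 1*(-3))))/6 = ((448 + x)/(n + (-2 + 3)))/6 = ((448 + x)/(n + 1))/6 = ((448 + x)/(1 + n))/6 = (448 + x)/(6*(1 + n)))
120773/d(52, t(-13 - 1*(-1))) = 120773/(((448 + 52)/(6*(1 + 1)))) = 120773/(((⅙)*500/2)) = 120773/(((⅙)*(½)*500)) = 120773/(125/3) = 120773*(3/125) = 362319/125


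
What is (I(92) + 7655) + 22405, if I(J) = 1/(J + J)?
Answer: 5531041/184 ≈ 30060.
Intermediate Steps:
I(J) = 1/(2*J)
(I(92) + 7655) + 22405 = ((1/2)/92 + 7655) + 22405 = ((1/2)*(1/92) + 7655) + 22405 = (1/184 + 7655) + 22405 = 1408521/184 + 22405 = 5531041/184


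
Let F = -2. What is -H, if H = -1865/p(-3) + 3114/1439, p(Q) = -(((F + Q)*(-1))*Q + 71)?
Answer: -2858119/80584 ≈ -35.468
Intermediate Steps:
p(Q) = -71 - Q*(2 - Q) (p(Q) = -(((-2 + Q)*(-1))*Q + 71) = -((2 - Q)*Q + 71) = -(Q*(2 - Q) + 71) = -(71 + Q*(2 - Q)) = -71 - Q*(2 - Q))
H = 2858119/80584 (H = -1865/(-71 + (-3)**2 - 2*(-3)) + 3114/1439 = -1865/(-71 + 9 + 6) + 3114*(1/1439) = -1865/(-56) + 3114/1439 = -1865*(-1/56) + 3114/1439 = 1865/56 + 3114/1439 = 2858119/80584 ≈ 35.468)
-H = -1*2858119/80584 = -2858119/80584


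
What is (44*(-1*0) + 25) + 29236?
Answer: 29261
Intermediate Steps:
(44*(-1*0) + 25) + 29236 = (44*0 + 25) + 29236 = (0 + 25) + 29236 = 25 + 29236 = 29261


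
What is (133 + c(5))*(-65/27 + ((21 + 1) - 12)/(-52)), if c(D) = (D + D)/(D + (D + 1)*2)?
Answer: -1381525/3978 ≈ -347.29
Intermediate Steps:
c(D) = 2*D/(2 + 3*D) (c(D) = (2*D)/(D + (1 + D)*2) = (2*D)/(D + (2 + 2*D)) = (2*D)/(2 + 3*D) = 2*D/(2 + 3*D))
(133 + c(5))*(-65/27 + ((21 + 1) - 12)/(-52)) = (133 + 2*5/(2 + 3*5))*(-65/27 + ((21 + 1) - 12)/(-52)) = (133 + 2*5/(2 + 15))*(-65*1/27 + (22 - 12)*(-1/52)) = (133 + 2*5/17)*(-65/27 + 10*(-1/52)) = (133 + 2*5*(1/17))*(-65/27 - 5/26) = (133 + 10/17)*(-1825/702) = (2271/17)*(-1825/702) = -1381525/3978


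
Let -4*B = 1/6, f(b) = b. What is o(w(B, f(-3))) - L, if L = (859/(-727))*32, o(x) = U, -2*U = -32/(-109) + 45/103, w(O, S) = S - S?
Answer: 611253425/16324058 ≈ 37.445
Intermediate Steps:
B = -1/24 (B = -¼/6 = -¼*⅙ = -1/24 ≈ -0.041667)
w(O, S) = 0
U = -8201/22454 (U = -(-32/(-109) + 45/103)/2 = -(-32*(-1/109) + 45*(1/103))/2 = -(32/109 + 45/103)/2 = -½*8201/11227 = -8201/22454 ≈ -0.36524)
o(x) = -8201/22454
L = -27488/727 (L = (859*(-1/727))*32 = -859/727*32 = -27488/727 ≈ -37.810)
o(w(B, f(-3))) - L = -8201/22454 - 1*(-27488/727) = -8201/22454 + 27488/727 = 611253425/16324058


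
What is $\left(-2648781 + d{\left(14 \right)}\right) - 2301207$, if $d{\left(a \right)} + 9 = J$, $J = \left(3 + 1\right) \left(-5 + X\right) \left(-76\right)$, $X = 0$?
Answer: $-4948477$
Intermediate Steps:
$J = 1520$ ($J = \left(3 + 1\right) \left(-5 + 0\right) \left(-76\right) = 4 \left(-5\right) \left(-76\right) = \left(-20\right) \left(-76\right) = 1520$)
$d{\left(a \right)} = 1511$ ($d{\left(a \right)} = -9 + 1520 = 1511$)
$\left(-2648781 + d{\left(14 \right)}\right) - 2301207 = \left(-2648781 + 1511\right) - 2301207 = -2647270 - 2301207 = -4948477$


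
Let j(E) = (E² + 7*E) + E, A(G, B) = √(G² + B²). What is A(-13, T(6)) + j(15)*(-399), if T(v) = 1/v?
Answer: -137655 + √6085/6 ≈ -1.3764e+5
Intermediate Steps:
T(v) = 1/v
A(G, B) = √(B² + G²)
j(E) = E² + 8*E
A(-13, T(6)) + j(15)*(-399) = √((1/6)² + (-13)²) + (15*(8 + 15))*(-399) = √((⅙)² + 169) + (15*23)*(-399) = √(1/36 + 169) + 345*(-399) = √(6085/36) - 137655 = √6085/6 - 137655 = -137655 + √6085/6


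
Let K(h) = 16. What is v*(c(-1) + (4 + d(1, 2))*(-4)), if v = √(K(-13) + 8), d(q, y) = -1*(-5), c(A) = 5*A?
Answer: -82*√6 ≈ -200.86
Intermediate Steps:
d(q, y) = 5
v = 2*√6 (v = √(16 + 8) = √24 = 2*√6 ≈ 4.8990)
v*(c(-1) + (4 + d(1, 2))*(-4)) = (2*√6)*(5*(-1) + (4 + 5)*(-4)) = (2*√6)*(-5 + 9*(-4)) = (2*√6)*(-5 - 36) = (2*√6)*(-41) = -82*√6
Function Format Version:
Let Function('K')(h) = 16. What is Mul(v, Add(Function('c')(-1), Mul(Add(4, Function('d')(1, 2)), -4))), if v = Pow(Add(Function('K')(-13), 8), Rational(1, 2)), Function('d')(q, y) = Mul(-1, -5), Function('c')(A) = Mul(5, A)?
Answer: Mul(-82, Pow(6, Rational(1, 2))) ≈ -200.86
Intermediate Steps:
Function('d')(q, y) = 5
v = Mul(2, Pow(6, Rational(1, 2))) (v = Pow(Add(16, 8), Rational(1, 2)) = Pow(24, Rational(1, 2)) = Mul(2, Pow(6, Rational(1, 2))) ≈ 4.8990)
Mul(v, Add(Function('c')(-1), Mul(Add(4, Function('d')(1, 2)), -4))) = Mul(Mul(2, Pow(6, Rational(1, 2))), Add(Mul(5, -1), Mul(Add(4, 5), -4))) = Mul(Mul(2, Pow(6, Rational(1, 2))), Add(-5, Mul(9, -4))) = Mul(Mul(2, Pow(6, Rational(1, 2))), Add(-5, -36)) = Mul(Mul(2, Pow(6, Rational(1, 2))), -41) = Mul(-82, Pow(6, Rational(1, 2)))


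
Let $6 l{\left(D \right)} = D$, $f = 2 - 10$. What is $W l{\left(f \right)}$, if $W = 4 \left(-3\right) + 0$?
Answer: $16$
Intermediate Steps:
$f = -8$
$l{\left(D \right)} = \frac{D}{6}$
$W = -12$ ($W = -12 + 0 = -12$)
$W l{\left(f \right)} = - 12 \cdot \frac{1}{6} \left(-8\right) = \left(-12\right) \left(- \frac{4}{3}\right) = 16$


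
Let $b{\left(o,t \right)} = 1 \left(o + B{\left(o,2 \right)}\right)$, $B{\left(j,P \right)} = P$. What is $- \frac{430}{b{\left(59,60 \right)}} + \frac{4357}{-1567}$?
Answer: $- \frac{939587}{95587} \approx -9.8297$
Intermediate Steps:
$b{\left(o,t \right)} = 2 + o$ ($b{\left(o,t \right)} = 1 \left(o + 2\right) = 1 \left(2 + o\right) = 2 + o$)
$- \frac{430}{b{\left(59,60 \right)}} + \frac{4357}{-1567} = - \frac{430}{2 + 59} + \frac{4357}{-1567} = - \frac{430}{61} + 4357 \left(- \frac{1}{1567}\right) = \left(-430\right) \frac{1}{61} - \frac{4357}{1567} = - \frac{430}{61} - \frac{4357}{1567} = - \frac{939587}{95587}$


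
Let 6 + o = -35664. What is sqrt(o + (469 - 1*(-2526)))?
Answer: 5*I*sqrt(1307) ≈ 180.76*I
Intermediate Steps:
o = -35670 (o = -6 - 35664 = -35670)
sqrt(o + (469 - 1*(-2526))) = sqrt(-35670 + (469 - 1*(-2526))) = sqrt(-35670 + (469 + 2526)) = sqrt(-35670 + 2995) = sqrt(-32675) = 5*I*sqrt(1307)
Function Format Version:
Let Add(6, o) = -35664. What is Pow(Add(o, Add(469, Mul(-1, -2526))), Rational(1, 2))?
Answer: Mul(5, I, Pow(1307, Rational(1, 2))) ≈ Mul(180.76, I)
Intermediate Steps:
o = -35670 (o = Add(-6, -35664) = -35670)
Pow(Add(o, Add(469, Mul(-1, -2526))), Rational(1, 2)) = Pow(Add(-35670, Add(469, Mul(-1, -2526))), Rational(1, 2)) = Pow(Add(-35670, Add(469, 2526)), Rational(1, 2)) = Pow(Add(-35670, 2995), Rational(1, 2)) = Pow(-32675, Rational(1, 2)) = Mul(5, I, Pow(1307, Rational(1, 2)))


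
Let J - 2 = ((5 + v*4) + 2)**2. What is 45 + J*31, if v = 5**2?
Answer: 355026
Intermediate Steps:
v = 25
J = 11451 (J = 2 + ((5 + 25*4) + 2)**2 = 2 + ((5 + 100) + 2)**2 = 2 + (105 + 2)**2 = 2 + 107**2 = 2 + 11449 = 11451)
45 + J*31 = 45 + 11451*31 = 45 + 354981 = 355026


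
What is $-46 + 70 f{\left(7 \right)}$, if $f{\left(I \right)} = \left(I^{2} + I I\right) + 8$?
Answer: $7374$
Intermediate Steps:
$f{\left(I \right)} = 8 + 2 I^{2}$ ($f{\left(I \right)} = \left(I^{2} + I^{2}\right) + 8 = 2 I^{2} + 8 = 8 + 2 I^{2}$)
$-46 + 70 f{\left(7 \right)} = -46 + 70 \left(8 + 2 \cdot 7^{2}\right) = -46 + 70 \left(8 + 2 \cdot 49\right) = -46 + 70 \left(8 + 98\right) = -46 + 70 \cdot 106 = -46 + 7420 = 7374$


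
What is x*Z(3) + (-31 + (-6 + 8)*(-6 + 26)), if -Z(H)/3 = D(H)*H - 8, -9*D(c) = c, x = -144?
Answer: -3879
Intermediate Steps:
D(c) = -c/9
Z(H) = 24 + H²/3 (Z(H) = -3*((-H/9)*H - 8) = -3*(-H²/9 - 8) = -3*(-8 - H²/9) = 24 + H²/3)
x*Z(3) + (-31 + (-6 + 8)*(-6 + 26)) = -144*(24 + (⅓)*3²) + (-31 + (-6 + 8)*(-6 + 26)) = -144*(24 + (⅓)*9) + (-31 + 2*20) = -144*(24 + 3) + (-31 + 40) = -144*27 + 9 = -3888 + 9 = -3879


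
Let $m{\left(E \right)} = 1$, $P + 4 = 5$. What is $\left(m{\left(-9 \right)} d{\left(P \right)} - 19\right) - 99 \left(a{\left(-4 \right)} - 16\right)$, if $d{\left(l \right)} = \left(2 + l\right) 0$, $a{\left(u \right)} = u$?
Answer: $1961$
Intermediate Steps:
$P = 1$ ($P = -4 + 5 = 1$)
$d{\left(l \right)} = 0$
$\left(m{\left(-9 \right)} d{\left(P \right)} - 19\right) - 99 \left(a{\left(-4 \right)} - 16\right) = \left(1 \cdot 0 - 19\right) - 99 \left(-4 - 16\right) = \left(0 - 19\right) - 99 \left(-20\right) = -19 - -1980 = -19 + 1980 = 1961$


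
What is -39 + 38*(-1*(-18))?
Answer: 645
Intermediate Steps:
-39 + 38*(-1*(-18)) = -39 + 38*18 = -39 + 684 = 645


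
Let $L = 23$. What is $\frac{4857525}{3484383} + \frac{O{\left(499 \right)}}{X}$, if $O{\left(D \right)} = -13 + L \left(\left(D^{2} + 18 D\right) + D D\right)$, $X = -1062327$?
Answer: $- \frac{563012423054}{58754827607} \approx -9.5824$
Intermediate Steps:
$O{\left(D \right)} = -13 + 46 D^{2} + 414 D$ ($O{\left(D \right)} = -13 + 23 \left(\left(D^{2} + 18 D\right) + D D\right) = -13 + 23 \left(\left(D^{2} + 18 D\right) + D^{2}\right) = -13 + 23 \left(2 D^{2} + 18 D\right) = -13 + \left(46 D^{2} + 414 D\right) = -13 + 46 D^{2} + 414 D$)
$\frac{4857525}{3484383} + \frac{O{\left(499 \right)}}{X} = \frac{4857525}{3484383} + \frac{-13 + 46 \cdot 499^{2} + 414 \cdot 499}{-1062327} = 4857525 \cdot \frac{1}{3484383} + \left(-13 + 46 \cdot 249001 + 206586\right) \left(- \frac{1}{1062327}\right) = \frac{1619175}{1161461} + \left(-13 + 11454046 + 206586\right) \left(- \frac{1}{1062327}\right) = \frac{1619175}{1161461} + 11660619 \left(- \frac{1}{1062327}\right) = \frac{1619175}{1161461} - \frac{3886873}{354109} = - \frac{563012423054}{58754827607}$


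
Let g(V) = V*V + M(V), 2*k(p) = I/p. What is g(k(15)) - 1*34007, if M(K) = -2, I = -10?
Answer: -306080/9 ≈ -34009.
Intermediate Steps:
k(p) = -5/p (k(p) = (-10/p)/2 = -5/p)
g(V) = -2 + V² (g(V) = V*V - 2 = V² - 2 = -2 + V²)
g(k(15)) - 1*34007 = (-2 + (-5/15)²) - 1*34007 = (-2 + (-5*1/15)²) - 34007 = (-2 + (-⅓)²) - 34007 = (-2 + ⅑) - 34007 = -17/9 - 34007 = -306080/9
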